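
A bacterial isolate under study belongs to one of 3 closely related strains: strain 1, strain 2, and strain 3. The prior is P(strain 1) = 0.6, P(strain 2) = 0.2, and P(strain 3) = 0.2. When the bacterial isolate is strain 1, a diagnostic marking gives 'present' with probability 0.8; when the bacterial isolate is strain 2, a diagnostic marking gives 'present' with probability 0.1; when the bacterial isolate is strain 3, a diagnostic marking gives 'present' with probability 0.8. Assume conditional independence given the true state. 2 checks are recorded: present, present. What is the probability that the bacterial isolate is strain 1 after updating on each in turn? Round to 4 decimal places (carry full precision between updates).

After 'present': normaliser = 0.8·0.6000 + 0.1·0.2000 + 0.8·0.2000; P(strain 1) ≈ 0.7273, P(strain 2) ≈ 0.0303, P(strain 3) ≈ 0.2424
After 'present': normaliser = 0.8·0.7273 + 0.1·0.0303 + 0.8·0.2424; P(strain 1) ≈ 0.7471, P(strain 2) ≈ 0.0039, P(strain 3) ≈ 0.2490

0.7471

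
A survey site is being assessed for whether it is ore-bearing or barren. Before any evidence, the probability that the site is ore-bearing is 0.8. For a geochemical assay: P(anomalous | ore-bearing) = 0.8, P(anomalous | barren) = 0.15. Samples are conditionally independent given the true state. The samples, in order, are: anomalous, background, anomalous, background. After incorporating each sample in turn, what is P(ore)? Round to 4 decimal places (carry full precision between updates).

0.8630

After 'anomalous': P(ore) = 0.8·0.8000 / (0.8·0.8000 + 0.15·0.2000) ≈ 0.9552
After 'background': P(ore) = 0.2·0.9552 / (0.2·0.9552 + 0.85·0.0448) ≈ 0.8339
After 'anomalous': P(ore) = 0.8·0.8339 / (0.8·0.8339 + 0.15·0.1661) ≈ 0.9640
After 'background': P(ore) = 0.2·0.9640 / (0.2·0.9640 + 0.85·0.0360) ≈ 0.8630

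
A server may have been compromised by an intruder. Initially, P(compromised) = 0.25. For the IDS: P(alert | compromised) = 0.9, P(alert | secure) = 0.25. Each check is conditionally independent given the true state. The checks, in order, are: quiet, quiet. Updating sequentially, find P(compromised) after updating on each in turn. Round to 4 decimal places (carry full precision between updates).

Apply Bayes' rule sequentially, carrying P(compromised) forward.
After 'quiet': P(compromised) = 0.1·0.2500 / (0.1·0.2500 + 0.75·0.7500) ≈ 0.0426
After 'quiet': P(compromised) = 0.1·0.0426 / (0.1·0.0426 + 0.75·0.9574) ≈ 0.0059

0.0059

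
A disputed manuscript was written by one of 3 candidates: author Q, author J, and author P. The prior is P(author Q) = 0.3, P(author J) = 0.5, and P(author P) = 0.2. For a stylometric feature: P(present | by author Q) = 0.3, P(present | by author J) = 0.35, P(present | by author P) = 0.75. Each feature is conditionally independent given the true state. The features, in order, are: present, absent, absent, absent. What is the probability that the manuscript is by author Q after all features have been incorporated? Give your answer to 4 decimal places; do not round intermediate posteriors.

0.3798

After 'present': normaliser = 0.3·0.3000 + 0.35·0.5000 + 0.75·0.2000; P(author Q) ≈ 0.2169, P(author J) ≈ 0.4217, P(author P) ≈ 0.3614
After 'absent': normaliser = 0.7·0.2169 + 0.65·0.4217 + 0.25·0.3614; P(author Q) ≈ 0.2940, P(author J) ≈ 0.5309, P(author P) ≈ 0.1750
After 'absent': normaliser = 0.7·0.2940 + 0.65·0.5309 + 0.25·0.1750; P(author Q) ≈ 0.3461, P(author J) ≈ 0.5803, P(author P) ≈ 0.0736
After 'absent': normaliser = 0.7·0.3461 + 0.65·0.5803 + 0.25·0.0736; P(author Q) ≈ 0.3798, P(author J) ≈ 0.5913, P(author P) ≈ 0.0288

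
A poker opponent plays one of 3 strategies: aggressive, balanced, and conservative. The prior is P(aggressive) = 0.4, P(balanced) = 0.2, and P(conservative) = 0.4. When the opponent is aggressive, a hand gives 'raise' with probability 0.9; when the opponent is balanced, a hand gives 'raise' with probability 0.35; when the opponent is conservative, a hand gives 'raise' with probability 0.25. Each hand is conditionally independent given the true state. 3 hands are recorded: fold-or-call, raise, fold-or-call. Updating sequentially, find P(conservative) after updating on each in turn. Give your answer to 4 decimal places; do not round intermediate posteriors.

0.6290

After 'fold-or-call': normaliser = 0.1·0.4000 + 0.65·0.2000 + 0.75·0.4000; P(aggressive) ≈ 0.0851, P(balanced) ≈ 0.2766, P(conservative) ≈ 0.6383
After 'raise': normaliser = 0.9·0.0851 + 0.35·0.2766 + 0.25·0.6383; P(aggressive) ≈ 0.2300, P(balanced) ≈ 0.2907, P(conservative) ≈ 0.4792
After 'fold-or-call': normaliser = 0.1·0.2300 + 0.65·0.2907 + 0.75·0.4792; P(aggressive) ≈ 0.0403, P(balanced) ≈ 0.3307, P(conservative) ≈ 0.6290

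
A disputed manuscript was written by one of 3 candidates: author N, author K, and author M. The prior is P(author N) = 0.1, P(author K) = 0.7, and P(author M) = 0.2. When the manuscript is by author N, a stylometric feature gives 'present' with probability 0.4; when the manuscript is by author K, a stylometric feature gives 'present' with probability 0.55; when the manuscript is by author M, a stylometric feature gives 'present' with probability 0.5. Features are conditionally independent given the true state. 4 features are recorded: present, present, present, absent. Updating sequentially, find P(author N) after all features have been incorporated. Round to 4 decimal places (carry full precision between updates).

After 'present': normaliser = 0.4·0.1000 + 0.55·0.7000 + 0.5·0.2000; P(author N) ≈ 0.0762, P(author K) ≈ 0.7333, P(author M) ≈ 0.1905
After 'present': normaliser = 0.4·0.0762 + 0.55·0.7333 + 0.5·0.1905; P(author N) ≈ 0.0576, P(author K) ≈ 0.7624, P(author M) ≈ 0.1800
After 'present': normaliser = 0.4·0.0576 + 0.55·0.7624 + 0.5·0.1800; P(author N) ≈ 0.0433, P(author K) ≈ 0.7876, P(author M) ≈ 0.1691
After 'absent': normaliser = 0.6·0.0433 + 0.45·0.7876 + 0.5·0.1691; P(author N) ≈ 0.0559, P(author K) ≈ 0.7623, P(author M) ≈ 0.1818

0.0559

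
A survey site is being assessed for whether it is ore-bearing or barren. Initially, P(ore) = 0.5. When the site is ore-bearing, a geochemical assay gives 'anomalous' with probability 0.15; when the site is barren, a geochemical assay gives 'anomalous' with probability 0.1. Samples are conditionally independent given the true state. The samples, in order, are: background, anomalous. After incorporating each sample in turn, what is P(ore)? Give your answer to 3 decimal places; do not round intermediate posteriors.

After 'background': P(ore) = 0.85·0.5000 / (0.85·0.5000 + 0.9·0.5000) ≈ 0.4857
After 'anomalous': P(ore) = 0.15·0.4857 / (0.15·0.4857 + 0.1·0.5143) ≈ 0.5862

0.586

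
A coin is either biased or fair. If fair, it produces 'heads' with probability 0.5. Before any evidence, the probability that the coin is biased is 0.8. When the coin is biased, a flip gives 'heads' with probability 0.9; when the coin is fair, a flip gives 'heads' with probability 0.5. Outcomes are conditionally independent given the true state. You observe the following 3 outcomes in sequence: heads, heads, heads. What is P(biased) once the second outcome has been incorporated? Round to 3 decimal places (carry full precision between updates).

0.928

After 'heads': P(biased) = 0.9·0.8000 / (0.9·0.8000 + 0.5·0.2000) ≈ 0.8780
After 'heads': P(biased) = 0.9·0.8780 / (0.9·0.8780 + 0.5·0.1220) ≈ 0.9284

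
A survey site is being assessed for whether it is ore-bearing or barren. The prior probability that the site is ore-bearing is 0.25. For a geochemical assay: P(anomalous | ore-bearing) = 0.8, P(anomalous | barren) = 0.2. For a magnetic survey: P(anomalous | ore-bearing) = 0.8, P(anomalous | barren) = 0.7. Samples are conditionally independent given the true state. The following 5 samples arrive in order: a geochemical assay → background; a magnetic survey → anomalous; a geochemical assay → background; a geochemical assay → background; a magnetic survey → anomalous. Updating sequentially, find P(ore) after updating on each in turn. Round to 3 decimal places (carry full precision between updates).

0.007

Each posterior becomes the prior for the next update.
After a geochemical assay='background': P(ore) = 0.2·0.2500 / (0.2·0.2500 + 0.8·0.7500) ≈ 0.0769
After a magnetic survey='anomalous': P(ore) = 0.8·0.0769 / (0.8·0.0769 + 0.7·0.9231) ≈ 0.0870
After a geochemical assay='background': P(ore) = 0.2·0.0870 / (0.2·0.0870 + 0.8·0.9130) ≈ 0.0233
After a geochemical assay='background': P(ore) = 0.2·0.0233 / (0.2·0.0233 + 0.8·0.9767) ≈ 0.0059
After a magnetic survey='anomalous': P(ore) = 0.8·0.0059 / (0.8·0.0059 + 0.7·0.9941) ≈ 0.0068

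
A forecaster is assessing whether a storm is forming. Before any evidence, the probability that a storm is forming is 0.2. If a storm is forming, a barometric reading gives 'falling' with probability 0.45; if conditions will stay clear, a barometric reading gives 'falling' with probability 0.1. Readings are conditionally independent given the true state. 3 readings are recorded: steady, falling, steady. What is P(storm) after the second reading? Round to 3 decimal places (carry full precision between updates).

After 'steady': P(storm) = 0.55·0.2000 / (0.55·0.2000 + 0.9·0.8000) ≈ 0.1325
After 'falling': P(storm) = 0.45·0.1325 / (0.45·0.1325 + 0.1·0.8675) ≈ 0.4074

0.407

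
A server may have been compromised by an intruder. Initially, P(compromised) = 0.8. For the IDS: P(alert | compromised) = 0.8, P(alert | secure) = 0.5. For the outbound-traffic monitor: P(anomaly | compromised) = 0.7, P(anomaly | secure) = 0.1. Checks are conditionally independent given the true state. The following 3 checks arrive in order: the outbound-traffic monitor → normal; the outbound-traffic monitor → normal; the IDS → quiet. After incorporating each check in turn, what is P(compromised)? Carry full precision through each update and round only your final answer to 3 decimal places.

After the outbound-traffic monitor='normal': P(compromised) = 0.3·0.8000 / (0.3·0.8000 + 0.9·0.2000) ≈ 0.5714
After the outbound-traffic monitor='normal': P(compromised) = 0.3·0.5714 / (0.3·0.5714 + 0.9·0.4286) ≈ 0.3077
After the IDS='quiet': P(compromised) = 0.2·0.3077 / (0.2·0.3077 + 0.5·0.6923) ≈ 0.1509

0.151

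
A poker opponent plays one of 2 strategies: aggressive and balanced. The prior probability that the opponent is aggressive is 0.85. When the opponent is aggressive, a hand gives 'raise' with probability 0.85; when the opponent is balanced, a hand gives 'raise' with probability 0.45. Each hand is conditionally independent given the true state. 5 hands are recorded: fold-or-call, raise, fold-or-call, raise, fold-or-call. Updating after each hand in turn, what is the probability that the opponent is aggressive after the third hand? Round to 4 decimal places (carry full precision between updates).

Apply Bayes' rule sequentially, carrying P(aggressive) forward.
After 'fold-or-call': P(aggressive) = 0.15·0.8500 / (0.15·0.8500 + 0.55·0.1500) ≈ 0.6071
After 'raise': P(aggressive) = 0.85·0.6071 / (0.85·0.6071 + 0.45·0.3929) ≈ 0.7448
After 'fold-or-call': P(aggressive) = 0.15·0.7448 / (0.15·0.7448 + 0.55·0.2552) ≈ 0.4433

0.4433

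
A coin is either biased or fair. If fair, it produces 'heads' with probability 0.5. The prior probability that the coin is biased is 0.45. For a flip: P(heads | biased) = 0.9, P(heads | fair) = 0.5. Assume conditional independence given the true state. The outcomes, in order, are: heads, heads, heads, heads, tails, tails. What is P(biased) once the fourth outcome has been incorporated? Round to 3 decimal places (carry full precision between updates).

Apply Bayes' rule sequentially, carrying P(biased) forward.
After 'heads': P(biased) = 0.9·0.4500 / (0.9·0.4500 + 0.5·0.5500) ≈ 0.5956
After 'heads': P(biased) = 0.9·0.5956 / (0.9·0.5956 + 0.5·0.4044) ≈ 0.7261
After 'heads': P(biased) = 0.9·0.7261 / (0.9·0.7261 + 0.5·0.2739) ≈ 0.8267
After 'heads': P(biased) = 0.9·0.8267 / (0.9·0.8267 + 0.5·0.1733) ≈ 0.8957

0.896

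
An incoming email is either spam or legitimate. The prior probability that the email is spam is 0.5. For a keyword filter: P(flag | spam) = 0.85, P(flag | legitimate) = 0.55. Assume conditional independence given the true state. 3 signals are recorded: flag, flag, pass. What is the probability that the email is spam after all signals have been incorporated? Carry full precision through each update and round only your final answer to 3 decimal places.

Each posterior becomes the prior for the next update.
After 'flag': P(spam) = 0.85·0.5000 / (0.85·0.5000 + 0.55·0.5000) ≈ 0.6071
After 'flag': P(spam) = 0.85·0.6071 / (0.85·0.6071 + 0.55·0.3929) ≈ 0.7049
After 'pass': P(spam) = 0.15·0.7049 / (0.15·0.7049 + 0.45·0.2951) ≈ 0.4433

0.443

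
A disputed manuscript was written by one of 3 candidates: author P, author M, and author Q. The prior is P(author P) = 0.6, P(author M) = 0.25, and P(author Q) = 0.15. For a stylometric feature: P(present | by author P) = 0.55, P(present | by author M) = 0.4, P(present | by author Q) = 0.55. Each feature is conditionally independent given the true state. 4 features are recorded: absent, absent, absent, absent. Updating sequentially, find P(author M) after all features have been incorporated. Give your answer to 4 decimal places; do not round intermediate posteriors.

After 'absent': normaliser = 0.45·0.6000 + 0.6·0.2500 + 0.45·0.1500; P(author P) ≈ 0.5538, P(author M) ≈ 0.3077, P(author Q) ≈ 0.1385
After 'absent': normaliser = 0.45·0.5538 + 0.6·0.3077 + 0.45·0.1385; P(author P) ≈ 0.5023, P(author M) ≈ 0.3721, P(author Q) ≈ 0.1256
After 'absent': normaliser = 0.45·0.5023 + 0.6·0.3721 + 0.45·0.1256; P(author P) ≈ 0.4469, P(author M) ≈ 0.4414, P(author Q) ≈ 0.1117
After 'absent': normaliser = 0.45·0.4469 + 0.6·0.4414 + 0.45·0.1117; P(author P) ≈ 0.3896, P(author M) ≈ 0.5130, P(author Q) ≈ 0.0974

0.5130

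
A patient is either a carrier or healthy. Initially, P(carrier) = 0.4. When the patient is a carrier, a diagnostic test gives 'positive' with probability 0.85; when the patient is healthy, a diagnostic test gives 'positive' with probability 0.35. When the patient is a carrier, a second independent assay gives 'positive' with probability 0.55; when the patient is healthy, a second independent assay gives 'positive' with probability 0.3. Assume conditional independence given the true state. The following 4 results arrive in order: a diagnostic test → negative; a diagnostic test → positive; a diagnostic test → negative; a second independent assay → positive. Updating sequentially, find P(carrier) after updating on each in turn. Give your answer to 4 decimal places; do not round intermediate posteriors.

After a diagnostic test='negative': P(carrier) = 0.15·0.4000 / (0.15·0.4000 + 0.65·0.6000) ≈ 0.1333
After a diagnostic test='positive': P(carrier) = 0.85·0.1333 / (0.85·0.1333 + 0.35·0.8667) ≈ 0.2720
After a diagnostic test='negative': P(carrier) = 0.15·0.2720 / (0.15·0.2720 + 0.65·0.7280) ≈ 0.0794
After a second independent assay='positive': P(carrier) = 0.55·0.0794 / (0.55·0.0794 + 0.3·0.9206) ≈ 0.1365

0.1365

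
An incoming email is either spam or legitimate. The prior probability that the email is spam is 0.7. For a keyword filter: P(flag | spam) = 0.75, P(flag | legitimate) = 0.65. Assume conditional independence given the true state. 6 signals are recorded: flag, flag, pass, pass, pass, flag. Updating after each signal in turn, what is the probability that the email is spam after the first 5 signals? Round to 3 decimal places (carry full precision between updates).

0.531

After 'flag': P(spam) = 0.75·0.7000 / (0.75·0.7000 + 0.65·0.3000) ≈ 0.7292
After 'flag': P(spam) = 0.75·0.7292 / (0.75·0.7292 + 0.65·0.2708) ≈ 0.7565
After 'pass': P(spam) = 0.25·0.7565 / (0.25·0.7565 + 0.35·0.2435) ≈ 0.6893
After 'pass': P(spam) = 0.25·0.6893 / (0.25·0.6893 + 0.35·0.3107) ≈ 0.6131
After 'pass': P(spam) = 0.25·0.6131 / (0.25·0.6131 + 0.35·0.3869) ≈ 0.5310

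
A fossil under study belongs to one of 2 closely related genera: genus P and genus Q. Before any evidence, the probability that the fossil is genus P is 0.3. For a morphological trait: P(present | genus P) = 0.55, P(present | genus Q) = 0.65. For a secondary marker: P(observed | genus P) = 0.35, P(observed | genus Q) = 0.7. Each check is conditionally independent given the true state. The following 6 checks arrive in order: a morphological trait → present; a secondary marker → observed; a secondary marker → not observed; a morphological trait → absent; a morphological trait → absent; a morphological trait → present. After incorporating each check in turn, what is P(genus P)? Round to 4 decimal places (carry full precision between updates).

0.3546

Apply Bayes' rule sequentially, carrying P(genus P) forward.
After a morphological trait='present': P(genus P) = 0.55·0.3000 / (0.55·0.3000 + 0.65·0.7000) ≈ 0.2661
After a secondary marker='observed': P(genus P) = 0.35·0.2661 / (0.35·0.2661 + 0.7·0.7339) ≈ 0.1535
After a secondary marker='not observed': P(genus P) = 0.65·0.1535 / (0.65·0.1535 + 0.3·0.8465) ≈ 0.2821
After a morphological trait='absent': P(genus P) = 0.45·0.2821 / (0.45·0.2821 + 0.35·0.7179) ≈ 0.3356
After a morphological trait='absent': P(genus P) = 0.45·0.3356 / (0.45·0.3356 + 0.35·0.6644) ≈ 0.3937
After a morphological trait='present': P(genus P) = 0.55·0.3937 / (0.55·0.3937 + 0.65·0.6063) ≈ 0.3546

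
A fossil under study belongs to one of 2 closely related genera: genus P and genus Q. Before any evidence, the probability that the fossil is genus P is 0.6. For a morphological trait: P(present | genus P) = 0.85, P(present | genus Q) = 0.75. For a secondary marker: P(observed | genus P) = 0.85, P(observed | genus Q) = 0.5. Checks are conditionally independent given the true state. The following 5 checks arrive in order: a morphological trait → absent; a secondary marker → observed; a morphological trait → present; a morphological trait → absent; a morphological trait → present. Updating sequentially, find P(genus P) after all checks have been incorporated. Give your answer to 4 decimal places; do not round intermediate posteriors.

After a morphological trait='absent': P(genus P) = 0.15·0.6000 / (0.15·0.6000 + 0.25·0.4000) ≈ 0.4737
After a secondary marker='observed': P(genus P) = 0.85·0.4737 / (0.85·0.4737 + 0.5·0.5263) ≈ 0.6047
After a morphological trait='present': P(genus P) = 0.85·0.6047 / (0.85·0.6047 + 0.75·0.3953) ≈ 0.6342
After a morphological trait='absent': P(genus P) = 0.15·0.6342 / (0.15·0.6342 + 0.25·0.3658) ≈ 0.5099
After a morphological trait='present': P(genus P) = 0.85·0.5099 / (0.85·0.5099 + 0.75·0.4901) ≈ 0.5411

0.5411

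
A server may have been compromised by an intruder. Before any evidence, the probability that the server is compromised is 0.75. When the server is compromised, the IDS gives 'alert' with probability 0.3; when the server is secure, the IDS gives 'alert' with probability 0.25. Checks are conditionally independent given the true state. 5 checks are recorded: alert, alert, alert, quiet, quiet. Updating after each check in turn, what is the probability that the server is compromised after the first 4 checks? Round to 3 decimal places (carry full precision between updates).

0.829

After 'alert': P(compromised) = 0.3·0.7500 / (0.3·0.7500 + 0.25·0.2500) ≈ 0.7826
After 'alert': P(compromised) = 0.3·0.7826 / (0.3·0.7826 + 0.25·0.2174) ≈ 0.8120
After 'alert': P(compromised) = 0.3·0.8120 / (0.3·0.8120 + 0.25·0.1880) ≈ 0.8383
After 'quiet': P(compromised) = 0.7·0.8383 / (0.7·0.8383 + 0.75·0.1617) ≈ 0.8287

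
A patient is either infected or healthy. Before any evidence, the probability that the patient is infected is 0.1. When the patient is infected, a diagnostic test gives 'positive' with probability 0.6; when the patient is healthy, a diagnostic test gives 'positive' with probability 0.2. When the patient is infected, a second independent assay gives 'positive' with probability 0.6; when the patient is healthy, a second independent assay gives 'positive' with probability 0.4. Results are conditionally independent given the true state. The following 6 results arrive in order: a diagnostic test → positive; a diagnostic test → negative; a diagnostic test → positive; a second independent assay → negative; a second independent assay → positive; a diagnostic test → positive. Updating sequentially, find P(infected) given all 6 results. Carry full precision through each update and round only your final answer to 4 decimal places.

Each posterior becomes the prior for the next update.
After a diagnostic test='positive': P(infected) = 0.6·0.1000 / (0.6·0.1000 + 0.2·0.9000) ≈ 0.2500
After a diagnostic test='negative': P(infected) = 0.4·0.2500 / (0.4·0.2500 + 0.8·0.7500) ≈ 0.1429
After a diagnostic test='positive': P(infected) = 0.6·0.1429 / (0.6·0.1429 + 0.2·0.8571) ≈ 0.3333
After a second independent assay='negative': P(infected) = 0.4·0.3333 / (0.4·0.3333 + 0.6·0.6667) ≈ 0.2500
After a second independent assay='positive': P(infected) = 0.6·0.2500 / (0.6·0.2500 + 0.4·0.7500) ≈ 0.3333
After a diagnostic test='positive': P(infected) = 0.6·0.3333 / (0.6·0.3333 + 0.2·0.6667) ≈ 0.6000

0.6000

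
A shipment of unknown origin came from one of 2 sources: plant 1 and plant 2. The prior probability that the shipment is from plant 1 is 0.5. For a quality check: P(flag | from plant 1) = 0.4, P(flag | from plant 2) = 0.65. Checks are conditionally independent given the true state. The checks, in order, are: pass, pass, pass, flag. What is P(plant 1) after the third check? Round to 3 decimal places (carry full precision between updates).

After 'pass': P(plant 1) = 0.6·0.5000 / (0.6·0.5000 + 0.35·0.5000) ≈ 0.6316
After 'pass': P(plant 1) = 0.6·0.6316 / (0.6·0.6316 + 0.35·0.3684) ≈ 0.7461
After 'pass': P(plant 1) = 0.6·0.7461 / (0.6·0.7461 + 0.35·0.2539) ≈ 0.8344

0.834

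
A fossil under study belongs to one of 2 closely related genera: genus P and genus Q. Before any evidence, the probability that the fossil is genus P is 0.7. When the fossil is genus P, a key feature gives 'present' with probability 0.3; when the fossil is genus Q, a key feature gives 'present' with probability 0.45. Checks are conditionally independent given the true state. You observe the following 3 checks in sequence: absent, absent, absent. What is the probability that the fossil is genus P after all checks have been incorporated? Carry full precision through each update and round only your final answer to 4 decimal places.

0.8279

After 'absent': P(genus P) = 0.7·0.7000 / (0.7·0.7000 + 0.55·0.3000) ≈ 0.7481
After 'absent': P(genus P) = 0.7·0.7481 / (0.7·0.7481 + 0.55·0.2519) ≈ 0.7908
After 'absent': P(genus P) = 0.7·0.7908 / (0.7·0.7908 + 0.55·0.2092) ≈ 0.8279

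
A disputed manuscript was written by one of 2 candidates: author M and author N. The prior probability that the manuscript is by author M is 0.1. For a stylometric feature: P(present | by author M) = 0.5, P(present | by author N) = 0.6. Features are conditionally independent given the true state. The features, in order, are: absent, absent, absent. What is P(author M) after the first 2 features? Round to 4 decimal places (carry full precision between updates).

0.1479

After 'absent': P(author M) = 0.5·0.1000 / (0.5·0.1000 + 0.4·0.9000) ≈ 0.1220
After 'absent': P(author M) = 0.5·0.1220 / (0.5·0.1220 + 0.4·0.8780) ≈ 0.1479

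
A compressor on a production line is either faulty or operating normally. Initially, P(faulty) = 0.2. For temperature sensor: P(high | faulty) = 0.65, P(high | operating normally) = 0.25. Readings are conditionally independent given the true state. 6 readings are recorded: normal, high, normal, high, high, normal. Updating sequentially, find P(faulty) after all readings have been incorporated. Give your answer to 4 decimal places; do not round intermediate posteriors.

After 'normal': P(faulty) = 0.35·0.2000 / (0.35·0.2000 + 0.75·0.8000) ≈ 0.1045
After 'high': P(faulty) = 0.65·0.1045 / (0.65·0.1045 + 0.25·0.8955) ≈ 0.2327
After 'normal': P(faulty) = 0.35·0.2327 / (0.35·0.2327 + 0.75·0.7673) ≈ 0.1240
After 'high': P(faulty) = 0.65·0.1240 / (0.65·0.1240 + 0.25·0.8760) ≈ 0.2690
After 'high': P(faulty) = 0.65·0.2690 / (0.65·0.2690 + 0.25·0.7310) ≈ 0.4890
After 'normal': P(faulty) = 0.35·0.4890 / (0.35·0.4890 + 0.75·0.5110) ≈ 0.3087

0.3087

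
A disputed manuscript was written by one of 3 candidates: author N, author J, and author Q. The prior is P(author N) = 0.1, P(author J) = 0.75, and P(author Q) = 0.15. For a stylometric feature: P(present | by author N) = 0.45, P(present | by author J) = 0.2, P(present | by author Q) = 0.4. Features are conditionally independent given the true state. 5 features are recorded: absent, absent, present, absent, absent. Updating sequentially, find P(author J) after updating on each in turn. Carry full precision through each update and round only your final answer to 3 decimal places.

0.838

Each posterior becomes the prior for the next update.
After 'absent': normaliser = 0.55·0.1000 + 0.8·0.7500 + 0.6·0.1500; P(author N) ≈ 0.0738, P(author J) ≈ 0.8054, P(author Q) ≈ 0.1208
After 'absent': normaliser = 0.55·0.0738 + 0.8·0.8054 + 0.6·0.1208; P(author N) ≈ 0.0536, P(author J) ≈ 0.8507, P(author Q) ≈ 0.0957
After 'present': normaliser = 0.45·0.0536 + 0.2·0.8507 + 0.4·0.0957; P(author N) ≈ 0.1037, P(author J) ≈ 0.7316, P(author Q) ≈ 0.1646
After 'absent': normaliser = 0.55·0.1037 + 0.8·0.7316 + 0.6·0.1646; P(author N) ≈ 0.0770, P(author J) ≈ 0.7897, P(author Q) ≈ 0.1333
After 'absent': normaliser = 0.55·0.0770 + 0.8·0.7897 + 0.6·0.1333; P(author N) ≈ 0.0562, P(author J) ≈ 0.8378, P(author Q) ≈ 0.1060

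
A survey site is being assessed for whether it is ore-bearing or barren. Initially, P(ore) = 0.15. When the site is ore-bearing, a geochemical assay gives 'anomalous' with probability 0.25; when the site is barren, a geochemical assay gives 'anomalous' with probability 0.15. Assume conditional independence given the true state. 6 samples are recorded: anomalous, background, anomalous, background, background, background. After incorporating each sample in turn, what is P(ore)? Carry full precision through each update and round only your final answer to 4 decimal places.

0.2291

After 'anomalous': P(ore) = 0.25·0.1500 / (0.25·0.1500 + 0.15·0.8500) ≈ 0.2273
After 'background': P(ore) = 0.75·0.2273 / (0.75·0.2273 + 0.85·0.7727) ≈ 0.2060
After 'anomalous': P(ore) = 0.25·0.2060 / (0.25·0.2060 + 0.15·0.7940) ≈ 0.3019
After 'background': P(ore) = 0.75·0.3019 / (0.75·0.3019 + 0.85·0.6981) ≈ 0.2762
After 'background': P(ore) = 0.75·0.2762 / (0.75·0.2762 + 0.85·0.7238) ≈ 0.2519
After 'background': P(ore) = 0.75·0.2519 / (0.75·0.2519 + 0.85·0.7481) ≈ 0.2291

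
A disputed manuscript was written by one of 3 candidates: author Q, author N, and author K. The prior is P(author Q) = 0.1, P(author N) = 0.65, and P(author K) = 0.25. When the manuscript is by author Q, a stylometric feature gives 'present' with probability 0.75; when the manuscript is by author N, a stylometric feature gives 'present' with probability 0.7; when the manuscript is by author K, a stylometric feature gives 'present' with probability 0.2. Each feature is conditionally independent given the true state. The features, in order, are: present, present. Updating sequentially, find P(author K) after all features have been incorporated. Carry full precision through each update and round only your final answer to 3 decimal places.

After 'present': normaliser = 0.75·0.1000 + 0.7·0.6500 + 0.2·0.2500; P(author Q) ≈ 0.1293, P(author N) ≈ 0.7845, P(author K) ≈ 0.0862
After 'present': normaliser = 0.75·0.1293 + 0.7·0.7845 + 0.2·0.0862; P(author Q) ≈ 0.1462, P(author N) ≈ 0.8278, P(author K) ≈ 0.0260

0.026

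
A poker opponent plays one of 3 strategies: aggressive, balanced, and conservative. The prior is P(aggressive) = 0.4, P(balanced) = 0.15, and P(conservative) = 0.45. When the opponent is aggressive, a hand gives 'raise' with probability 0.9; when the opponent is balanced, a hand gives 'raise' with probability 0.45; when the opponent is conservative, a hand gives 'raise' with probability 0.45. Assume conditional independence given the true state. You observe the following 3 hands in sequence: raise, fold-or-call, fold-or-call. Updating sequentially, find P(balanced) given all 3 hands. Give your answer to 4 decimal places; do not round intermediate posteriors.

0.2394

After 'raise': normaliser = 0.9·0.4000 + 0.45·0.1500 + 0.45·0.4500; P(aggressive) ≈ 0.5714, P(balanced) ≈ 0.1071, P(conservative) ≈ 0.3214
After 'fold-or-call': normaliser = 0.1·0.5714 + 0.55·0.1071 + 0.55·0.3214; P(aggressive) ≈ 0.1951, P(balanced) ≈ 0.2012, P(conservative) ≈ 0.6037
After 'fold-or-call': normaliser = 0.1·0.1951 + 0.55·0.2012 + 0.55·0.6037; P(aggressive) ≈ 0.0422, P(balanced) ≈ 0.2394, P(conservative) ≈ 0.7183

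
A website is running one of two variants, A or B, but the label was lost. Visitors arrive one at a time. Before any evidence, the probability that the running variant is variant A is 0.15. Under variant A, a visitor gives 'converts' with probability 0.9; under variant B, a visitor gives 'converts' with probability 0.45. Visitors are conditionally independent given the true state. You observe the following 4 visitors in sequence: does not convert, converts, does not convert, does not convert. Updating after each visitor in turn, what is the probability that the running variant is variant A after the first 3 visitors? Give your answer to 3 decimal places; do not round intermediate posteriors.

0.012

After 'does not convert': P(A) = 0.1·0.1500 / (0.1·0.1500 + 0.55·0.8500) ≈ 0.0311
After 'converts': P(A) = 0.9·0.0311 / (0.9·0.0311 + 0.45·0.9689) ≈ 0.0603
After 'does not convert': P(A) = 0.1·0.0603 / (0.1·0.0603 + 0.55·0.9397) ≈ 0.0115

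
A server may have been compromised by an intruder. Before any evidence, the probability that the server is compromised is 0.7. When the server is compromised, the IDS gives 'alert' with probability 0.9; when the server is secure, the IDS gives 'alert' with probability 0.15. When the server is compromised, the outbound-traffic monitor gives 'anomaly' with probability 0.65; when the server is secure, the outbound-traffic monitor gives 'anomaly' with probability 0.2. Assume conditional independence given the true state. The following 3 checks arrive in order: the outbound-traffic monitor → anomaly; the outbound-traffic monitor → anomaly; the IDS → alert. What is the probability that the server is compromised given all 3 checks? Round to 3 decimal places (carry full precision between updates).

0.993

After the outbound-traffic monitor='anomaly': P(compromised) = 0.65·0.7000 / (0.65·0.7000 + 0.2·0.3000) ≈ 0.8835
After the outbound-traffic monitor='anomaly': P(compromised) = 0.65·0.8835 / (0.65·0.8835 + 0.2·0.1165) ≈ 0.9610
After the IDS='alert': P(compromised) = 0.9·0.9610 / (0.9·0.9610 + 0.15·0.0390) ≈ 0.9933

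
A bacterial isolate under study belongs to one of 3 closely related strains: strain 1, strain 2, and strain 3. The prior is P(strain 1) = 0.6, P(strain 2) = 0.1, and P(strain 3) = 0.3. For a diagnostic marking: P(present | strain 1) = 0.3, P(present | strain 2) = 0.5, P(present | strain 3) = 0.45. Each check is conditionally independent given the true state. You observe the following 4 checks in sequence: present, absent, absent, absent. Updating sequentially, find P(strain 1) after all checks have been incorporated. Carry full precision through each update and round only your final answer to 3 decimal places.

After 'present': normaliser = 0.3·0.6000 + 0.5·0.1000 + 0.45·0.3000; P(strain 1) ≈ 0.4932, P(strain 2) ≈ 0.1370, P(strain 3) ≈ 0.3699
After 'absent': normaliser = 0.7·0.4932 + 0.5·0.1370 + 0.55·0.3699; P(strain 1) ≈ 0.5594, P(strain 2) ≈ 0.1110, P(strain 3) ≈ 0.3296
After 'absent': normaliser = 0.7·0.5594 + 0.5·0.1110 + 0.55·0.3296; P(strain 1) ≈ 0.6232, P(strain 2) ≈ 0.0883, P(strain 3) ≈ 0.2885
After 'absent': normaliser = 0.7·0.6232 + 0.5·0.0883 + 0.55·0.2885; P(strain 1) ≈ 0.6826, P(strain 2) ≈ 0.0691, P(strain 3) ≈ 0.2483

0.683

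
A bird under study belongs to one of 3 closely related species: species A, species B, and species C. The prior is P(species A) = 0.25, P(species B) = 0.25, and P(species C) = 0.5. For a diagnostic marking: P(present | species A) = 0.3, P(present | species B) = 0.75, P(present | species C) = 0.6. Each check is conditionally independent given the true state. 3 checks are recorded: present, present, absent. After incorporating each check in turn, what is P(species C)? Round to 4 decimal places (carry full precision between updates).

After 'present': normaliser = 0.3·0.2500 + 0.75·0.2500 + 0.6·0.5000; P(species A) ≈ 0.1333, P(species B) ≈ 0.3333, P(species C) ≈ 0.5333
After 'present': normaliser = 0.3·0.1333 + 0.75·0.3333 + 0.6·0.5333; P(species A) ≈ 0.0656, P(species B) ≈ 0.4098, P(species C) ≈ 0.5246
After 'absent': normaliser = 0.7·0.0656 + 0.25·0.4098 + 0.4·0.5246; P(species A) ≈ 0.1281, P(species B) ≈ 0.2860, P(species C) ≈ 0.5858

0.5858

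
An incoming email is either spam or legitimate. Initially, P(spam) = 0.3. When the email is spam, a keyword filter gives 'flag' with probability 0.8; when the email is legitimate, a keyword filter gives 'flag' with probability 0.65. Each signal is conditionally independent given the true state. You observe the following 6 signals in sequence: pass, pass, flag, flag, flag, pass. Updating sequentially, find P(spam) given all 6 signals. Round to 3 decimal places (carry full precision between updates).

0.130

After 'pass': P(spam) = 0.2·0.3000 / (0.2·0.3000 + 0.35·0.7000) ≈ 0.1967
After 'pass': P(spam) = 0.2·0.1967 / (0.2·0.1967 + 0.35·0.8033) ≈ 0.1228
After 'flag': P(spam) = 0.8·0.1228 / (0.8·0.1228 + 0.65·0.8772) ≈ 0.1469
After 'flag': P(spam) = 0.8·0.1469 / (0.8·0.1469 + 0.65·0.8531) ≈ 0.1749
After 'flag': P(spam) = 0.8·0.1749 / (0.8·0.1749 + 0.65·0.8251) ≈ 0.2069
After 'pass': P(spam) = 0.2·0.2069 / (0.2·0.2069 + 0.35·0.7931) ≈ 0.1297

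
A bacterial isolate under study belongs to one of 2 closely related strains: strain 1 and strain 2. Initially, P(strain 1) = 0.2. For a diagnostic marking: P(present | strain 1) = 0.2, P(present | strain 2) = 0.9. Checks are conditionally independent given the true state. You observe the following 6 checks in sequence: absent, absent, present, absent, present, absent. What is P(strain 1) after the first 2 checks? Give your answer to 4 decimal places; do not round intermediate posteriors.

After 'absent': P(strain 1) = 0.8·0.2000 / (0.8·0.2000 + 0.1·0.8000) ≈ 0.6667
After 'absent': P(strain 1) = 0.8·0.6667 / (0.8·0.6667 + 0.1·0.3333) ≈ 0.9412

0.9412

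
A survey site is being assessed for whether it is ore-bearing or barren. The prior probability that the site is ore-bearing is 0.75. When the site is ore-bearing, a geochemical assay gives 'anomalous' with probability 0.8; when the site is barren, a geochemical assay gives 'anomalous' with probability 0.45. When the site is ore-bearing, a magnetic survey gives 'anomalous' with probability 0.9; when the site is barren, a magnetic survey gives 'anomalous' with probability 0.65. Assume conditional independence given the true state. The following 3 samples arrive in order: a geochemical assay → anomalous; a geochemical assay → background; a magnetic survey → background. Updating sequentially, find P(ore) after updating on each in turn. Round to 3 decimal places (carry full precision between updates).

After a geochemical assay='anomalous': P(ore) = 0.8·0.7500 / (0.8·0.7500 + 0.45·0.2500) ≈ 0.8421
After a geochemical assay='background': P(ore) = 0.2·0.8421 / (0.2·0.8421 + 0.55·0.1579) ≈ 0.6598
After a magnetic survey='background': P(ore) = 0.1·0.6598 / (0.1·0.6598 + 0.35·0.3402) ≈ 0.3565

0.357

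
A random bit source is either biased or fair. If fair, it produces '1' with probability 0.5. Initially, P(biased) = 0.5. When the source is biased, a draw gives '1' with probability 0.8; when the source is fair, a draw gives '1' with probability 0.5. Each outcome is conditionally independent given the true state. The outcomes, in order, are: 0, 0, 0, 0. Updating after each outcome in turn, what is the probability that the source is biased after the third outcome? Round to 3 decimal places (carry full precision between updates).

Each posterior becomes the prior for the next update.
After '0': P(biased) = 0.2·0.5000 / (0.2·0.5000 + 0.5·0.5000) ≈ 0.2857
After '0': P(biased) = 0.2·0.2857 / (0.2·0.2857 + 0.5·0.7143) ≈ 0.1379
After '0': P(biased) = 0.2·0.1379 / (0.2·0.1379 + 0.5·0.8621) ≈ 0.0602

0.060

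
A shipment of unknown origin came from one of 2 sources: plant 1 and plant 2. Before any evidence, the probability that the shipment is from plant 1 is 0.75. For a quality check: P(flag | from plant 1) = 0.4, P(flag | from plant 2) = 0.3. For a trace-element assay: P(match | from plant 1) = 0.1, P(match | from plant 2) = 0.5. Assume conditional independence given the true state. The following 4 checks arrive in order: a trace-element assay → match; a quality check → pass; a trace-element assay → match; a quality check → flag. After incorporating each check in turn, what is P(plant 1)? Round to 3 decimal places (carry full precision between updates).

Apply Bayes' rule sequentially, carrying P(plant 1) forward.
After a trace-element assay='match': P(plant 1) = 0.1·0.7500 / (0.1·0.7500 + 0.5·0.2500) ≈ 0.3750
After a quality check='pass': P(plant 1) = 0.6·0.3750 / (0.6·0.3750 + 0.7·0.6250) ≈ 0.3396
After a trace-element assay='match': P(plant 1) = 0.1·0.3396 / (0.1·0.3396 + 0.5·0.6604) ≈ 0.0933
After a quality check='flag': P(plant 1) = 0.4·0.0933 / (0.4·0.0933 + 0.3·0.9067) ≈ 0.1206

0.121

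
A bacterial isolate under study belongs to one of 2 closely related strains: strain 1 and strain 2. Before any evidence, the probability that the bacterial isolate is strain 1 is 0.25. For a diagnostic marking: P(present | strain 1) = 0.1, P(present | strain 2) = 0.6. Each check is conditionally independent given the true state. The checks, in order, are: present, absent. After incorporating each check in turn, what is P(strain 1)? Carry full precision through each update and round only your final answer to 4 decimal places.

0.1111

After 'present': P(strain 1) = 0.1·0.2500 / (0.1·0.2500 + 0.6·0.7500) ≈ 0.0526
After 'absent': P(strain 1) = 0.9·0.0526 / (0.9·0.0526 + 0.4·0.9474) ≈ 0.1111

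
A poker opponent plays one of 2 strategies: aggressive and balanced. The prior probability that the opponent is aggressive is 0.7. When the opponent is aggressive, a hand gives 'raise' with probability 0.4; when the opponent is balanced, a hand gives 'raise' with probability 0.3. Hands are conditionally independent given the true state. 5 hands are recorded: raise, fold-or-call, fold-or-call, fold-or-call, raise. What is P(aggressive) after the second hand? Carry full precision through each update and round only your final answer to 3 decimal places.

Each posterior becomes the prior for the next update.
After 'raise': P(aggressive) = 0.4·0.7000 / (0.4·0.7000 + 0.3·0.3000) ≈ 0.7568
After 'fold-or-call': P(aggressive) = 0.6·0.7568 / (0.6·0.7568 + 0.7·0.2432) ≈ 0.7273

0.727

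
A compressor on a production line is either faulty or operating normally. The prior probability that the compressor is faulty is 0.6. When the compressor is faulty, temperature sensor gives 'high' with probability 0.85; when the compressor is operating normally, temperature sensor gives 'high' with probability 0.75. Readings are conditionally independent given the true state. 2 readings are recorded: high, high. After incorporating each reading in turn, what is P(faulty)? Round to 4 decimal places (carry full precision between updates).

After 'high': P(faulty) = 0.85·0.6000 / (0.85·0.6000 + 0.75·0.4000) ≈ 0.6296
After 'high': P(faulty) = 0.85·0.6296 / (0.85·0.6296 + 0.75·0.3704) ≈ 0.6583

0.6583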